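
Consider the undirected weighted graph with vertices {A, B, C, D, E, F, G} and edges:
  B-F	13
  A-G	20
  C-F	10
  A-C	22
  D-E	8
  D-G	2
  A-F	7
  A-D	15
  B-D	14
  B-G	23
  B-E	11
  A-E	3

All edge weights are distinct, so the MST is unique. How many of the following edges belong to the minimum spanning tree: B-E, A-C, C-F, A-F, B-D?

Kruskal's algorithm — process edges by increasing weight (ties by edge label):
D-G (2): add — endpoints in different components.
A-E (3): add — endpoints in different components.
A-F (7): add — endpoints in different components.
D-E (8): add — endpoints in different components.
C-F (10): add — endpoints in different components.
B-E (11): add — endpoints in different components.
MST edge set: {D-G, A-E, A-F, D-E, C-F, B-E}.
Of the listed edges, {B-E, C-F, A-F} are in the MST → 3.

3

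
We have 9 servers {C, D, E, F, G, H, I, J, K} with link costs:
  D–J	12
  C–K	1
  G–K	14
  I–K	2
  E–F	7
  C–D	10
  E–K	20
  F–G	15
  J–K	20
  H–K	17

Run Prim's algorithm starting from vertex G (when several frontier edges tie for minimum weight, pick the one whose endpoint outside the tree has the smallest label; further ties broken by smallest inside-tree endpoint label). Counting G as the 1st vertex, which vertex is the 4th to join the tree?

Prim's algorithm from G:
Step 1: cheapest edge leaving the tree is G–K (14); add K.
Step 2: cheapest edge leaving the tree is C–K (1); add C.
Step 3: cheapest edge leaving the tree is I–K (2); add I.
Step 4: cheapest edge leaving the tree is C–D (10); add D.
Step 5: cheapest edge leaving the tree is D–J (12); add J.
Step 6: cheapest edge leaving the tree is F–G (15); add F.
Step 7: cheapest edge leaving the tree is E–F (7); add E.
Step 8: cheapest edge leaving the tree is H–K (17); add H.
Vertex order: G, K, C, I, D, J, F, E, H. The 4th vertex is I.

I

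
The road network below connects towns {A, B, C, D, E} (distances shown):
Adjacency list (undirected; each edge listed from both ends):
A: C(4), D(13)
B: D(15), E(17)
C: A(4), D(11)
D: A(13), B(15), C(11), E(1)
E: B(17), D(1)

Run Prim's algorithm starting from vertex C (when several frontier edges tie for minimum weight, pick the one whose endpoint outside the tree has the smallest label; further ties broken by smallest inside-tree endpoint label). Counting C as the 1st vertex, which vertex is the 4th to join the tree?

Grow the tree from C using Prim:
Step 1: frontier [A—C 4, C—D 11] → take A—C (4); add A.
Step 2: frontier [A—D 13, C—D 11] → take C—D (11); add D.
Step 3: frontier [D—E 1, B—D 15] → take D—E (1); add E.
Step 4: frontier [B—D 15, B—E 17] → take B—D (15); add B.
Vertex order: C, A, D, E, B. The 4th vertex is E.

E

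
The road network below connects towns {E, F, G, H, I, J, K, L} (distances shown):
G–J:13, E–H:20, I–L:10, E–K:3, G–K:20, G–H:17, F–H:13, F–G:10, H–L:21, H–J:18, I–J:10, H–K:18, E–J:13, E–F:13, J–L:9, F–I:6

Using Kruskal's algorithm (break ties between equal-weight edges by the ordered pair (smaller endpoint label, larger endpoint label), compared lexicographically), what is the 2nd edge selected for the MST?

F-I

Kruskal: consider edges lightest-first.
E–K (3): add — endpoints in different components.
F–I (6): add — endpoints in different components.
J–L (9): add — endpoints in different components.
F–G (10): add — endpoints in different components.
I–J (10): add — endpoints in different components.
I–L (10): skip — I and L already connected.
E–F (13): add — endpoints in different components.
E–J (13): skip — E and J already connected.
F–H (13): add — endpoints in different components.
The 2nd edge added is F–I.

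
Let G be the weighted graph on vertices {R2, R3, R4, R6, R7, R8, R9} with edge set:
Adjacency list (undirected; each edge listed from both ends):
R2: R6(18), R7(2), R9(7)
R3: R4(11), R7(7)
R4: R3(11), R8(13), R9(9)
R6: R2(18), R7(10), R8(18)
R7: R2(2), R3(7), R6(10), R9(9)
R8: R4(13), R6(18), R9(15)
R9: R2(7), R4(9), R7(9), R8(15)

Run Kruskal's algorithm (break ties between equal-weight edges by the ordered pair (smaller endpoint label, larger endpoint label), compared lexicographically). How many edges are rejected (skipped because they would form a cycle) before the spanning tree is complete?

2

Kruskal: consider edges lightest-first.
R2-R7 (2): add — endpoints in different components.
R2-R9 (7): add — endpoints in different components.
R3-R7 (7): add — endpoints in different components.
R4-R9 (9): add — endpoints in different components.
R7-R9 (9): skip — R9 and R7 already connected.
R6-R7 (10): add — endpoints in different components.
R3-R4 (11): skip — R3 and R4 already connected.
R4-R8 (13): add — endpoints in different components.
Edges rejected before the tree was complete: 2.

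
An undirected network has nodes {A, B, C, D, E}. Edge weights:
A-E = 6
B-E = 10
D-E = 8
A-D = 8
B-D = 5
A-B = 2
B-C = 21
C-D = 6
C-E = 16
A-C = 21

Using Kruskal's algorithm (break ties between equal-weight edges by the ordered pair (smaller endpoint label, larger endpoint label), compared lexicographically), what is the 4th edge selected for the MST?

C-D

Kruskal: consider edges lightest-first.
A-B (2): add — endpoints in different components.
B-D (5): add — endpoints in different components.
A-E (6): add — endpoints in different components.
C-D (6): add — endpoints in different components.
The 4th edge added is C-D.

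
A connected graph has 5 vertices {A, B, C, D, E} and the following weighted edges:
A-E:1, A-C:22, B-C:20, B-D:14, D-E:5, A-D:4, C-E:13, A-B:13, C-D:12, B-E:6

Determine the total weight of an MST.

Sort edges by weight, then run Kruskal:
A-E (1): add. Components now {A,E} {B} {C} {D}
A-D (4): add. Components now {A,D,E} {B} {C}
D-E (5): skip — D and E already connected.
B-E (6): add. Components now {A,B,D,E} {C}
C-D (12): add. Components now {A,B,C,D,E}
MST edges: A-E, A-D, B-E, C-D; total weight 1+4+6+12 = 23.

23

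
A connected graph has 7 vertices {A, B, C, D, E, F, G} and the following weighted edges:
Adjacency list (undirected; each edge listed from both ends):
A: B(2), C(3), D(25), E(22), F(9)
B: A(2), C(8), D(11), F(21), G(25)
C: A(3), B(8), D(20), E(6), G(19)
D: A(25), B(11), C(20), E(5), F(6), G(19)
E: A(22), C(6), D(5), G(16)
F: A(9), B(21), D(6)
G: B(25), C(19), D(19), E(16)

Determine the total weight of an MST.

Prim, starting at B.
Step 1: cheapest edge leaving the tree is A—B (2); add A.
Step 2: cheapest edge leaving the tree is A—C (3); add C.
Step 3: cheapest edge leaving the tree is C—E (6); add E.
Step 4: cheapest edge leaving the tree is D—E (5); add D.
Step 5: cheapest edge leaving the tree is D—F (6); add F.
Step 6: cheapest edge leaving the tree is E—G (16); add G.
MST edges: A—B, A—C, C—E, D—E, D—F, E—G; total weight 2+3+6+5+6+16 = 38.

38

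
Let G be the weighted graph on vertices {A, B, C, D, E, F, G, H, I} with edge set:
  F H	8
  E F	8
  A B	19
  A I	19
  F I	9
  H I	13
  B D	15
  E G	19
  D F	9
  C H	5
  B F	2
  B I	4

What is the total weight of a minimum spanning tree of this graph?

74

Prim's algorithm from A:
Step 1: frontier [A B 19, A I 19] → take A B (19); add B.
Step 2: frontier [A I 19, B F 2, B I 4, B D 15] → take B F (2); add F.
Step 3: frontier [A I 19, B I 4, B D 15, E F 8, F H 8, D F 9, F I 9] → take B I (4); add I.
Step 4: frontier [B D 15, E F 8, F H 8, D F 9, H I 13] → take E F (8); add E.
Step 5: frontier [B D 15, E G 19, F H 8, D F 9, H I 13] → take F H (8); add H.
Step 6: frontier [B D 15, E G 19, D F 9, C H 5] → take C H (5); add C.
Step 7: frontier [B D 15, E G 19, D F 9] → take D F (9); add D.
Step 8: frontier [E G 19] → take E G (19); add G.
MST edges: A B, B F, B I, E F, F H, C H, D F, E G; total weight 19+2+4+8+8+5+9+19 = 74.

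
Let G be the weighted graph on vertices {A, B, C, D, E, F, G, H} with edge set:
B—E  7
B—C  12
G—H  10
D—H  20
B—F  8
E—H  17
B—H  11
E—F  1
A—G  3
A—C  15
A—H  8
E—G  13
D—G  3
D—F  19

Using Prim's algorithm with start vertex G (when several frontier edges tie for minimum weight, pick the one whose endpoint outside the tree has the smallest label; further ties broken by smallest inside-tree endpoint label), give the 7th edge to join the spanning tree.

B-C

Prim's algorithm from G:
Step 1: frontier [A—G 3, D—G 3, G—H 10, E—G 13] → take A—G (3); add A.
Step 2: frontier [A—H 8, A—C 15, D—G 3, G—H 10, E—G 13] → take D—G (3); add D.
Step 3: frontier [A—H 8, A—C 15, D—F 19, D—H 20, G—H 10, E—G 13] → take A—H (8); add H.
Step 4: frontier [A—C 15, D—F 19, E—G 13, B—H 11, E—H 17] → take B—H (11); add B.
Step 5: frontier [A—C 15, B—E 7, B—F 8, B—C 12, D—F 19, E—G 13, E—H 17] → take B—E (7); add E.
Step 6: frontier [A—C 15, B—F 8, B—C 12, D—F 19, E—F 1] → take E—F (1); add F.
Step 7: frontier [A—C 15, B—C 12] → take B—C (12); add C.
The 7th edge added is B—C.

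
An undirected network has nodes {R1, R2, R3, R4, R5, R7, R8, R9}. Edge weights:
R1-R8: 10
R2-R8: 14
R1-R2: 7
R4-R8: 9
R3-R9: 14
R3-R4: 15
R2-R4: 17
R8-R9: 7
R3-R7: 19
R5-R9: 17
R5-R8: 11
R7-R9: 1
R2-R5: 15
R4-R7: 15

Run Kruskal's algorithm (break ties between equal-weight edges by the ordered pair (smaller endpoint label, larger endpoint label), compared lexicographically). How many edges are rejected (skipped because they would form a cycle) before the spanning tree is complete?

1

Kruskal's algorithm — process edges by increasing weight (ties by edge label):
R7-R9 (1): add — endpoints in different components.
R1-R2 (7): add — endpoints in different components.
R8-R9 (7): add — endpoints in different components.
R4-R8 (9): add — endpoints in different components.
R1-R8 (10): add — endpoints in different components.
R5-R8 (11): add — endpoints in different components.
R2-R8 (14): skip — R8 and R2 already connected.
R3-R9 (14): add — endpoints in different components.
Edges rejected before the tree was complete: 1.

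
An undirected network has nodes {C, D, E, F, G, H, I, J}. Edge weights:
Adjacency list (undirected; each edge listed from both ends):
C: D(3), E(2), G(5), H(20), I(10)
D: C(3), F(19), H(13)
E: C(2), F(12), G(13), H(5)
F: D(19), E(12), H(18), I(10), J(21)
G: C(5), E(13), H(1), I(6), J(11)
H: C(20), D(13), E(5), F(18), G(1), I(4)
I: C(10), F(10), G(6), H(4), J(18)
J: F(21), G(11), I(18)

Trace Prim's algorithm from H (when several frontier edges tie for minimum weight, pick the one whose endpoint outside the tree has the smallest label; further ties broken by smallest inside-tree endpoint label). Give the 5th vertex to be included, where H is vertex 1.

E

Prim's algorithm from H:
Step 1: cheapest edge leaving the tree is G–H (1); add G.
Step 2: cheapest edge leaving the tree is H–I (4); add I.
Step 3: cheapest edge leaving the tree is C–G (5); add C.
Step 4: cheapest edge leaving the tree is C–E (2); add E.
Step 5: cheapest edge leaving the tree is C–D (3); add D.
Step 6: cheapest edge leaving the tree is F–I (10); add F.
Step 7: cheapest edge leaving the tree is G–J (11); add J.
Vertex order: H, G, I, C, E, D, F, J. The 5th vertex is E.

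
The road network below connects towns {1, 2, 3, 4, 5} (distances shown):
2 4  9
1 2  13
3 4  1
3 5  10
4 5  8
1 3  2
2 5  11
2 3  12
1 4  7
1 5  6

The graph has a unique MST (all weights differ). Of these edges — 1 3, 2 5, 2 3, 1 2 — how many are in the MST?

1

Sort edges by weight, then run Kruskal:
3 4 (1): add — endpoints in different components.
1 3 (2): add — endpoints in different components.
1 5 (6): add — endpoints in different components.
1 4 (7): skip — 1 and 4 already connected.
4 5 (8): skip — 4 and 5 already connected.
2 4 (9): add — endpoints in different components.
MST edge set: {3 4, 1 3, 1 5, 2 4}.
Of the listed edges, {1 3} are in the MST → 1.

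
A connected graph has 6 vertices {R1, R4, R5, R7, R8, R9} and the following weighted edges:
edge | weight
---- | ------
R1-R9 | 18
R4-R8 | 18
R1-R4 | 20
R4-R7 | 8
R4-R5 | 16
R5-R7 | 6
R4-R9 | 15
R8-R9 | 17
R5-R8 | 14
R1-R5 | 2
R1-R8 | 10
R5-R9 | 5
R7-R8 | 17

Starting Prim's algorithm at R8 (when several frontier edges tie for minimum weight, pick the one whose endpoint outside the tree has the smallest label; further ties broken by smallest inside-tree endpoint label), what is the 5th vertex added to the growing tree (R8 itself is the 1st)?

R7

Prim's algorithm from R8:
Step 1: cheapest edge leaving the tree is R1-R8 (10); add R1.
Step 2: cheapest edge leaving the tree is R1-R5 (2); add R5.
Step 3: cheapest edge leaving the tree is R5-R9 (5); add R9.
Step 4: cheapest edge leaving the tree is R5-R7 (6); add R7.
Step 5: cheapest edge leaving the tree is R4-R7 (8); add R4.
Vertex order: R8, R1, R5, R9, R7, R4. The 5th vertex is R7.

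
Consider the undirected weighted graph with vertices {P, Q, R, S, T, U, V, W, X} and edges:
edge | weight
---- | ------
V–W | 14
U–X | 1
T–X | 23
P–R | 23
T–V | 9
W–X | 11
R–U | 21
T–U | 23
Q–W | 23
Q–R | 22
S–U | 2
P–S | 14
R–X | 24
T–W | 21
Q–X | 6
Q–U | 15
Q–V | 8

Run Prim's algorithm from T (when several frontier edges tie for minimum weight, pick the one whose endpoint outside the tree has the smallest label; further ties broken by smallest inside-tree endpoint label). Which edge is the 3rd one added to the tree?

Prim, starting at T.
Step 1: cheapest edge leaving the tree is T–V (9); add V.
Step 2: cheapest edge leaving the tree is Q–V (8); add Q.
Step 3: cheapest edge leaving the tree is Q–X (6); add X.
Step 4: cheapest edge leaving the tree is U–X (1); add U.
Step 5: cheapest edge leaving the tree is S–U (2); add S.
Step 6: cheapest edge leaving the tree is W–X (11); add W.
Step 7: cheapest edge leaving the tree is P–S (14); add P.
Step 8: cheapest edge leaving the tree is R–U (21); add R.
The 3rd edge added is Q–X.

Q-X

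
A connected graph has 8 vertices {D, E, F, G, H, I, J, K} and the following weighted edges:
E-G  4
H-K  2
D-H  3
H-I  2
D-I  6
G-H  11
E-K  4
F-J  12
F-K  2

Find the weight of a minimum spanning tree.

Prim, starting at H.
Step 1: frontier [H-I 2, H-K 2, D-H 3, G-H 11] → take H-I (2); add I.
Step 2: frontier [H-K 2, D-H 3, G-H 11, D-I 6] → take H-K (2); add K.
Step 3: frontier [D-H 3, G-H 11, D-I 6, F-K 2, E-K 4] → take F-K (2); add F.
Step 4: frontier [F-J 12, D-H 3, G-H 11, D-I 6, E-K 4] → take D-H (3); add D.
Step 5: frontier [F-J 12, G-H 11, E-K 4] → take E-K (4); add E.
Step 6: frontier [E-G 4, F-J 12, G-H 11] → take E-G (4); add G.
Step 7: frontier [F-J 12] → take F-J (12); add J.
MST edges: H-I, H-K, F-K, D-H, E-K, E-G, F-J; total weight 2+2+2+3+4+4+12 = 29.

29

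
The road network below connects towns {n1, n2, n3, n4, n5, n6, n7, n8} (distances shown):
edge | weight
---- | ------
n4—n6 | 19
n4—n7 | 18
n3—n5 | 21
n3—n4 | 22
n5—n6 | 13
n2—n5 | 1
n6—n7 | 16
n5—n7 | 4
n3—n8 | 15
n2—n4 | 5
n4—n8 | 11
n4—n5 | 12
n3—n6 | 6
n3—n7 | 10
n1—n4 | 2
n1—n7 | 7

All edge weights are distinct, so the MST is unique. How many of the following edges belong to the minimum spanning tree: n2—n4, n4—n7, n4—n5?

Sort edges by weight, then run Kruskal:
n2—n5 (1): add — endpoints in different components.
n1—n4 (2): add — endpoints in different components.
n5—n7 (4): add — endpoints in different components.
n2—n4 (5): add — endpoints in different components.
n3—n6 (6): add — endpoints in different components.
n1—n7 (7): skip — n1 and n7 already connected.
n3—n7 (10): add — endpoints in different components.
n4—n8 (11): add — endpoints in different components.
MST edge set: {n2—n5, n1—n4, n5—n7, n2—n4, n3—n6, n3—n7, n4—n8}.
Of the listed edges, {n2—n4} are in the MST → 1.

1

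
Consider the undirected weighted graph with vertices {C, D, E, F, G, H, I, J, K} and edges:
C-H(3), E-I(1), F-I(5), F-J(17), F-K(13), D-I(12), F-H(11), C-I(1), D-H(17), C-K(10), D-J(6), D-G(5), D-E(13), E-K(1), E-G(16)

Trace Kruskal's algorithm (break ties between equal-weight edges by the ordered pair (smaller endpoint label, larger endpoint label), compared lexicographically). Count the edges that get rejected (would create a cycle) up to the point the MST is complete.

Sort edges by weight, then run Kruskal:
C-I (1): add — endpoints in different components.
E-I (1): add — endpoints in different components.
E-K (1): add — endpoints in different components.
C-H (3): add — endpoints in different components.
D-G (5): add — endpoints in different components.
F-I (5): add — endpoints in different components.
D-J (6): add — endpoints in different components.
C-K (10): skip — C and K already connected.
F-H (11): skip — F and H already connected.
D-I (12): add — endpoints in different components.
Edges rejected before the tree was complete: 2.

2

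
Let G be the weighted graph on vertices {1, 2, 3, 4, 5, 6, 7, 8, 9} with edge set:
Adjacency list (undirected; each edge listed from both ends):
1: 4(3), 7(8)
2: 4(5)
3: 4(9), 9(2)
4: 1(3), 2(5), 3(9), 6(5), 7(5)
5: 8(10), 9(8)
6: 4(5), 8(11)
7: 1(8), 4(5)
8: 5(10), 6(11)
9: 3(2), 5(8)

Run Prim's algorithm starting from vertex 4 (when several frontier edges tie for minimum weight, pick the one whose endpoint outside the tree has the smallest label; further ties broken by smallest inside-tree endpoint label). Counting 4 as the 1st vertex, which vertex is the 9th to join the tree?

Prim's algorithm from 4:
Step 1: cheapest edge leaving the tree is 1-4 (3); add 1.
Step 2: cheapest edge leaving the tree is 2-4 (5); add 2.
Step 3: cheapest edge leaving the tree is 4-6 (5); add 6.
Step 4: cheapest edge leaving the tree is 4-7 (5); add 7.
Step 5: cheapest edge leaving the tree is 3-4 (9); add 3.
Step 6: cheapest edge leaving the tree is 3-9 (2); add 9.
Step 7: cheapest edge leaving the tree is 5-9 (8); add 5.
Step 8: cheapest edge leaving the tree is 5-8 (10); add 8.
Vertex order: 4, 1, 2, 6, 7, 3, 9, 5, 8. The 9th vertex is 8.

8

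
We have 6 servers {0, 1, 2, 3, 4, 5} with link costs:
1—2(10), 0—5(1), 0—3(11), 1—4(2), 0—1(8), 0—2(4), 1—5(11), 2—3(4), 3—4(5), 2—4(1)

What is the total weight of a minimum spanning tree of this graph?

Grow the tree from 4 using Prim:
Step 1: cheapest edge leaving the tree is 2—4 (1); add 2.
Step 2: cheapest edge leaving the tree is 1—4 (2); add 1.
Step 3: cheapest edge leaving the tree is 0—2 (4); add 0.
Step 4: cheapest edge leaving the tree is 0—5 (1); add 5.
Step 5: cheapest edge leaving the tree is 2—3 (4); add 3.
MST edges: 2—4, 1—4, 0—2, 0—5, 2—3; total weight 1+2+4+1+4 = 12.

12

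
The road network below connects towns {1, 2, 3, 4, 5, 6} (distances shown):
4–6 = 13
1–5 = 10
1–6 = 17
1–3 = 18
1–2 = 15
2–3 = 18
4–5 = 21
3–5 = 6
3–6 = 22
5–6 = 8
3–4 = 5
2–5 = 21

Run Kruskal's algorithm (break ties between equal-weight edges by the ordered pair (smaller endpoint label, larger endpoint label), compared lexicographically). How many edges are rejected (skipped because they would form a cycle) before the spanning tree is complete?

Sort edges by weight, then run Kruskal:
3–4 (5): add. Components now {1} {2} {3,4} {5} {6}
3–5 (6): add. Components now {1} {2} {3,4,5} {6}
5–6 (8): add. Components now {1} {2} {3,4,5,6}
1–5 (10): add. Components now {1,3,4,5,6} {2}
4–6 (13): skip — 4 and 6 already connected.
1–2 (15): add. Components now {1,2,3,4,5,6}
Edges rejected before the tree was complete: 1.

1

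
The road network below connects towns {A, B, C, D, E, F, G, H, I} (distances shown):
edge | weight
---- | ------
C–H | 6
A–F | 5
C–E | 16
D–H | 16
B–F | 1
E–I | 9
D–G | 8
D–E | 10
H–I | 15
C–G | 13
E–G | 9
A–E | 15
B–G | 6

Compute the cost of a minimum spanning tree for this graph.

57

Prim's algorithm from I:
Step 1: frontier [E–I 9, H–I 15] → take E–I (9); add E.
Step 2: frontier [E–G 9, D–E 10, A–E 15, C–E 16, H–I 15] → take E–G (9); add G.
Step 3: frontier [D–E 10, A–E 15, C–E 16, B–G 6, D–G 8, C–G 13, H–I 15] → take B–G (6); add B.
Step 4: frontier [B–F 1, D–E 10, A–E 15, C–E 16, D–G 8, C–G 13, H–I 15] → take B–F (1); add F.
Step 5: frontier [D–E 10, A–E 15, C–E 16, A–F 5, D–G 8, C–G 13, H–I 15] → take A–F (5); add A.
Step 6: frontier [D–E 10, C–E 16, D–G 8, C–G 13, H–I 15] → take D–G (8); add D.
Step 7: frontier [D–H 16, C–E 16, C–G 13, H–I 15] → take C–G (13); add C.
Step 8: frontier [C–H 6, D–H 16, H–I 15] → take C–H (6); add H.
MST edges: E–I, E–G, B–G, B–F, A–F, D–G, C–G, C–H; total weight 9+9+6+1+5+8+13+6 = 57.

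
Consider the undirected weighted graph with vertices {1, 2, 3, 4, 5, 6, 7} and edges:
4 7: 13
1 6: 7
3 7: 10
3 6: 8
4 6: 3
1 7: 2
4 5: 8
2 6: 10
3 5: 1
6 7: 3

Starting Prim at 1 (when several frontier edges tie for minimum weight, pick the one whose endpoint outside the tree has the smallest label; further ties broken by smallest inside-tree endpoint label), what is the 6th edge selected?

2-6

Grow the tree from 1 using Prim:
Step 1: cheapest edge leaving the tree is 1 7 (2); add 7.
Step 2: cheapest edge leaving the tree is 6 7 (3); add 6.
Step 3: cheapest edge leaving the tree is 4 6 (3); add 4.
Step 4: cheapest edge leaving the tree is 3 6 (8); add 3.
Step 5: cheapest edge leaving the tree is 3 5 (1); add 5.
Step 6: cheapest edge leaving the tree is 2 6 (10); add 2.
The 6th edge added is 2 6.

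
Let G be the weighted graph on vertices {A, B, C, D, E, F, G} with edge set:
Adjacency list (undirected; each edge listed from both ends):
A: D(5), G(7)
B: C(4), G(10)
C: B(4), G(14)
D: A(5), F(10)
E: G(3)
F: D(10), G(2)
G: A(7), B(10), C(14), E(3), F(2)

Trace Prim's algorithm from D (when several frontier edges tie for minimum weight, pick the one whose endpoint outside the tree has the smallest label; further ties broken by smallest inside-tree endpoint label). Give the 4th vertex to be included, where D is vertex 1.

Prim's algorithm from D:
Step 1: cheapest edge leaving the tree is A-D (5); add A.
Step 2: cheapest edge leaving the tree is A-G (7); add G.
Step 3: cheapest edge leaving the tree is F-G (2); add F.
Step 4: cheapest edge leaving the tree is E-G (3); add E.
Step 5: cheapest edge leaving the tree is B-G (10); add B.
Step 6: cheapest edge leaving the tree is B-C (4); add C.
Vertex order: D, A, G, F, E, B, C. The 4th vertex is F.

F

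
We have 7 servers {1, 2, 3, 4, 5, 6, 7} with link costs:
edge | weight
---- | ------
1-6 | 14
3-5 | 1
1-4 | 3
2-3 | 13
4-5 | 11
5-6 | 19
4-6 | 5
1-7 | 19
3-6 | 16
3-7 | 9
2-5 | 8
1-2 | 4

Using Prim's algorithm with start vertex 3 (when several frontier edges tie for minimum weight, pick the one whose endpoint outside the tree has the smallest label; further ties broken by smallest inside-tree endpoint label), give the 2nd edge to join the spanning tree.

2-5

Prim, starting at 3.
Step 1: cheapest edge leaving the tree is 3-5 (1); add 5.
Step 2: cheapest edge leaving the tree is 2-5 (8); add 2.
Step 3: cheapest edge leaving the tree is 1-2 (4); add 1.
Step 4: cheapest edge leaving the tree is 1-4 (3); add 4.
Step 5: cheapest edge leaving the tree is 4-6 (5); add 6.
Step 6: cheapest edge leaving the tree is 3-7 (9); add 7.
The 2nd edge added is 2-5.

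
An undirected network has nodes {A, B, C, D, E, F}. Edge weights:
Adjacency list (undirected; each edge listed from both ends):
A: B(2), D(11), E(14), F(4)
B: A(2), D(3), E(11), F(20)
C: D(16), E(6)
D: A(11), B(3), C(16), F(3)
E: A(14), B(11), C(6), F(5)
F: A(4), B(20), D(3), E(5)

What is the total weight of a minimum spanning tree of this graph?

Sort edges by weight, then run Kruskal:
A-B (2): add. Components now {A,B} {C} {D} {E} {F}
B-D (3): add. Components now {A,B,D} {C} {E} {F}
D-F (3): add. Components now {A,B,D,F} {C} {E}
A-F (4): skip — A and F already connected.
E-F (5): add. Components now {A,B,D,E,F} {C}
C-E (6): add. Components now {A,B,C,D,E,F}
MST edges: A-B, B-D, D-F, E-F, C-E; total weight 2+3+3+5+6 = 19.

19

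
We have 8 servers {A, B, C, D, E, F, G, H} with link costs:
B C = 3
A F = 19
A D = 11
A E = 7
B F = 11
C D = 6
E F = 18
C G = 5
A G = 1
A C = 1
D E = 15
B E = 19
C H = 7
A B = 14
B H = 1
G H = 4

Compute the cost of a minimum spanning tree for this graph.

Sort edges by weight, then run Kruskal:
A C (1): add — endpoints in different components.
A G (1): add — endpoints in different components.
B H (1): add — endpoints in different components.
B C (3): add — endpoints in different components.
G H (4): skip — G and H already connected.
C G (5): skip — C and G already connected.
C D (6): add — endpoints in different components.
A E (7): add — endpoints in different components.
C H (7): skip — C and H already connected.
A D (11): skip — A and D already connected.
B F (11): add — endpoints in different components.
MST edges: A C, A G, B H, B C, C D, A E, B F; total weight 1+1+1+3+6+7+11 = 30.

30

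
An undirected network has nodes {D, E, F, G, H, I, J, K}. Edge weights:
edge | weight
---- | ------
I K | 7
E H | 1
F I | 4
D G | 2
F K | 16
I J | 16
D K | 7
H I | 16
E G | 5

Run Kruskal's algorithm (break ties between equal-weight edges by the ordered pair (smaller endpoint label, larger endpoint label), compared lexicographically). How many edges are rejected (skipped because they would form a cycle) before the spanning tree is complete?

2

Kruskal: consider edges lightest-first.
E H (1): add — endpoints in different components.
D G (2): add — endpoints in different components.
F I (4): add — endpoints in different components.
E G (5): add — endpoints in different components.
D K (7): add — endpoints in different components.
I K (7): add — endpoints in different components.
F K (16): skip — F and K already connected.
H I (16): skip — H and I already connected.
I J (16): add — endpoints in different components.
Edges rejected before the tree was complete: 2.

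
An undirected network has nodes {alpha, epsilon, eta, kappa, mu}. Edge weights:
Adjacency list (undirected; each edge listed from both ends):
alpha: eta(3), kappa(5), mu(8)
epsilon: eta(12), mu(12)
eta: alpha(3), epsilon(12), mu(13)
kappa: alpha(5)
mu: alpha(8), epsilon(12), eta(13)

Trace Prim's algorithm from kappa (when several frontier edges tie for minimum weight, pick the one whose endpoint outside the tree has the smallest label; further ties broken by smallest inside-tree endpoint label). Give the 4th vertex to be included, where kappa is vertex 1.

Prim, starting at kappa.
Step 1: frontier [alpha–kappa 5] → take alpha–kappa (5); add alpha.
Step 2: frontier [alpha–eta 3, alpha–mu 8] → take alpha–eta (3); add eta.
Step 3: frontier [alpha–mu 8, epsilon–eta 12, eta–mu 13] → take alpha–mu (8); add mu.
Step 4: frontier [epsilon–eta 12, epsilon–mu 12] → take epsilon–eta (12); add epsilon.
Vertex order: kappa, alpha, eta, mu, epsilon. The 4th vertex is mu.

mu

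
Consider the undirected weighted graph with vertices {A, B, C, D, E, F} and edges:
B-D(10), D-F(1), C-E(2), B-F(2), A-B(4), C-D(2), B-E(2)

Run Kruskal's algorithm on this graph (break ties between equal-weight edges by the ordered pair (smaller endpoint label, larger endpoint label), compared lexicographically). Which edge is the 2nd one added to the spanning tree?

B-E

Kruskal's algorithm — process edges by increasing weight (ties by edge label):
D-F (1): add. Components now {A} {B} {C} {D,F} {E}
B-E (2): add. Components now {A} {B,E} {C} {D,F}
B-F (2): add. Components now {A} {B,D,E,F} {C}
C-D (2): add. Components now {A} {B,C,D,E,F}
C-E (2): skip — C and E already connected.
A-B (4): add. Components now {A,B,C,D,E,F}
The 2nd edge added is B-E.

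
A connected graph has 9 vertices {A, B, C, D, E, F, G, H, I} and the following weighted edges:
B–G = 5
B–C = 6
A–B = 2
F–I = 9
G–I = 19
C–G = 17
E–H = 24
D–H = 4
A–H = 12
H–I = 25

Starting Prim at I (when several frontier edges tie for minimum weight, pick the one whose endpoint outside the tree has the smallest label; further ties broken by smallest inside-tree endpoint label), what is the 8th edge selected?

Prim's algorithm from I:
Step 1: frontier [F–I 9, G–I 19, H–I 25] → take F–I (9); add F.
Step 2: frontier [G–I 19, H–I 25] → take G–I (19); add G.
Step 3: frontier [B–G 5, C–G 17, H–I 25] → take B–G (5); add B.
Step 4: frontier [A–B 2, B–C 6, C–G 17, H–I 25] → take A–B (2); add A.
Step 5: frontier [A–H 12, B–C 6, C–G 17, H–I 25] → take B–C (6); add C.
Step 6: frontier [A–H 12, H–I 25] → take A–H (12); add H.
Step 7: frontier [D–H 4, E–H 24] → take D–H (4); add D.
Step 8: frontier [E–H 24] → take E–H (24); add E.
The 8th edge added is E–H.

E-H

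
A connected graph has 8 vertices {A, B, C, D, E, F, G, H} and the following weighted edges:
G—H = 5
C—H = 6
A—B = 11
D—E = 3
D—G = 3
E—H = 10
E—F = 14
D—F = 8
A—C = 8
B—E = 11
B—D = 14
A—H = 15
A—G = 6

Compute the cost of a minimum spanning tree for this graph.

Kruskal's algorithm — process edges by increasing weight (ties by edge label):
D—E (3): add — endpoints in different components.
D—G (3): add — endpoints in different components.
G—H (5): add — endpoints in different components.
A—G (6): add — endpoints in different components.
C—H (6): add — endpoints in different components.
A—C (8): skip — A and C already connected.
D—F (8): add — endpoints in different components.
E—H (10): skip — E and H already connected.
A—B (11): add — endpoints in different components.
MST edges: D—E, D—G, G—H, A—G, C—H, D—F, A—B; total weight 3+3+5+6+6+8+11 = 42.

42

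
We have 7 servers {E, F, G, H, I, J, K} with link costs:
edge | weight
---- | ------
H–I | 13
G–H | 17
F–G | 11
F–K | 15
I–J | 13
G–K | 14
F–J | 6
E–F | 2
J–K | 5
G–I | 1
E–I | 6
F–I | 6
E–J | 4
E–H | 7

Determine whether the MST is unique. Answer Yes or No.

Sort edges by weight, then run Kruskal:
G–I (1): add — endpoints in different components.
E–F (2): add — endpoints in different components.
E–J (4): add — endpoints in different components.
J–K (5): add — endpoints in different components.
E–I (6): add — endpoints in different components.
F–I (6): skip — F and I already connected.
F–J (6): skip — F and J already connected.
E–H (7): add — endpoints in different components.
Non-tree edge F–I has weight 6, equal to the heaviest edge on its tree cycle — swapping gives another MST of the same weight. Not unique.

No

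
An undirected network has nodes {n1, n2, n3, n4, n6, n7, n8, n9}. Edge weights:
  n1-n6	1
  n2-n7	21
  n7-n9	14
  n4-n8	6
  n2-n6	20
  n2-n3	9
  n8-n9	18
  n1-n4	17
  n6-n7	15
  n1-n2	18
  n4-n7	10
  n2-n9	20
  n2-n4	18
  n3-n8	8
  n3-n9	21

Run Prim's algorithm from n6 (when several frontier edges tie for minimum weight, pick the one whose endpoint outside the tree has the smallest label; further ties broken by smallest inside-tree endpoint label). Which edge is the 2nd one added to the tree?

n6-n7

Grow the tree from n6 using Prim:
Step 1: cheapest edge leaving the tree is n1-n6 (1); add n1.
Step 2: cheapest edge leaving the tree is n6-n7 (15); add n7.
Step 3: cheapest edge leaving the tree is n4-n7 (10); add n4.
Step 4: cheapest edge leaving the tree is n4-n8 (6); add n8.
Step 5: cheapest edge leaving the tree is n3-n8 (8); add n3.
Step 6: cheapest edge leaving the tree is n2-n3 (9); add n2.
Step 7: cheapest edge leaving the tree is n7-n9 (14); add n9.
The 2nd edge added is n6-n7.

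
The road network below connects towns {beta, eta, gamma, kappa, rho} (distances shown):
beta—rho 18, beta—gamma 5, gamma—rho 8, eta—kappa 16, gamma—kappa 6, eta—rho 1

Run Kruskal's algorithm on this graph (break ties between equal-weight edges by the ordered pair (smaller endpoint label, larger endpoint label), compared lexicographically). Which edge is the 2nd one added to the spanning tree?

Kruskal: consider edges lightest-first.
eta—rho (1): add — endpoints in different components.
beta—gamma (5): add — endpoints in different components.
gamma—kappa (6): add — endpoints in different components.
gamma—rho (8): add — endpoints in different components.
The 2nd edge added is beta—gamma.

beta-gamma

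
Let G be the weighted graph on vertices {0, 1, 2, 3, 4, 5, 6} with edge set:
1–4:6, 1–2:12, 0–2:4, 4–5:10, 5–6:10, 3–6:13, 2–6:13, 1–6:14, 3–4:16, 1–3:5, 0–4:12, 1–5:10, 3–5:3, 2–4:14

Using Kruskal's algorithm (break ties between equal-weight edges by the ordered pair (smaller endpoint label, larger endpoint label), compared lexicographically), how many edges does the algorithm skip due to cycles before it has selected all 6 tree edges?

2

Sort edges by weight, then run Kruskal:
3–5 (3): add. Components now {0} {1} {2} {3,5} {4} {6}
0–2 (4): add. Components now {0,2} {1} {3,5} {4} {6}
1–3 (5): add. Components now {0,2} {1,3,5} {4} {6}
1–4 (6): add. Components now {0,2} {1,3,4,5} {6}
1–5 (10): skip — 1 and 5 already connected.
4–5 (10): skip — 4 and 5 already connected.
5–6 (10): add. Components now {0,2} {1,3,4,5,6}
0–4 (12): add. Components now {0,1,2,3,4,5,6}
Edges rejected before the tree was complete: 2.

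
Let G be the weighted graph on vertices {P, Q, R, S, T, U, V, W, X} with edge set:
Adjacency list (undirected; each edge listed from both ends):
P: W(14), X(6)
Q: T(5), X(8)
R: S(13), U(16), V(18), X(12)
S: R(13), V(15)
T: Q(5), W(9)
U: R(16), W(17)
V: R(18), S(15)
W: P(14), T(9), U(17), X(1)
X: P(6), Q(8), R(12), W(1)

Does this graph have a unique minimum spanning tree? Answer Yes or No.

Kruskal's algorithm — process edges by increasing weight (ties by edge label):
W X (1): add — endpoints in different components.
Q T (5): add — endpoints in different components.
P X (6): add — endpoints in different components.
Q X (8): add — endpoints in different components.
T W (9): skip — T and W already connected.
R X (12): add — endpoints in different components.
R S (13): add — endpoints in different components.
P W (14): skip — P and W already connected.
S V (15): add — endpoints in different components.
R U (16): add — endpoints in different components.
Every non-tree edge has weight strictly greater than the heaviest edge on the tree path between its endpoints, so the MST is unique.

Yes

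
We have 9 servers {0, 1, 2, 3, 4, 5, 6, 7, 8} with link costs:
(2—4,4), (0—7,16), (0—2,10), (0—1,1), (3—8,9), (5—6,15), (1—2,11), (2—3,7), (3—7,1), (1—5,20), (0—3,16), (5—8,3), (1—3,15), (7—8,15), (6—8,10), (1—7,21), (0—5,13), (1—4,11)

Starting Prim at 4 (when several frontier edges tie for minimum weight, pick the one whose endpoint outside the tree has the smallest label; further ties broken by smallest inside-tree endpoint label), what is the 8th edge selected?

6-8

Prim's algorithm from 4:
Step 1: cheapest edge leaving the tree is 2—4 (4); add 2.
Step 2: cheapest edge leaving the tree is 2—3 (7); add 3.
Step 3: cheapest edge leaving the tree is 3—7 (1); add 7.
Step 4: cheapest edge leaving the tree is 3—8 (9); add 8.
Step 5: cheapest edge leaving the tree is 5—8 (3); add 5.
Step 6: cheapest edge leaving the tree is 0—2 (10); add 0.
Step 7: cheapest edge leaving the tree is 0—1 (1); add 1.
Step 8: cheapest edge leaving the tree is 6—8 (10); add 6.
The 8th edge added is 6—8.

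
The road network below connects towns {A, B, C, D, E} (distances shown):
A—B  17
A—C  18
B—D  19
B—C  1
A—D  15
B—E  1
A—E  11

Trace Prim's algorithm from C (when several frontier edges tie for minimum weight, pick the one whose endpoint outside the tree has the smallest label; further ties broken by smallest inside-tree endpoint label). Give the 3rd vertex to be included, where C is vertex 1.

E

Grow the tree from C using Prim:
Step 1: frontier [B—C 1, A—C 18] → take B—C (1); add B.
Step 2: frontier [B—E 1, A—B 17, B—D 19, A—C 18] → take B—E (1); add E.
Step 3: frontier [A—B 17, B—D 19, A—C 18, A—E 11] → take A—E (11); add A.
Step 4: frontier [A—D 15, B—D 19] → take A—D (15); add D.
Vertex order: C, B, E, A, D. The 3rd vertex is E.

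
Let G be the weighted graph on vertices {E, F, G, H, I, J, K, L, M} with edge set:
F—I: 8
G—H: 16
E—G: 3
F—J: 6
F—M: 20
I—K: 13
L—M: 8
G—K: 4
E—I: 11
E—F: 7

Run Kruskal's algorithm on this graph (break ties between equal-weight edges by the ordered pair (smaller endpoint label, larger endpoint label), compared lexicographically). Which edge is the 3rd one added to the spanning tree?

Sort edges by weight, then run Kruskal:
E—G (3): add — endpoints in different components.
G—K (4): add — endpoints in different components.
F—J (6): add — endpoints in different components.
E—F (7): add — endpoints in different components.
F—I (8): add — endpoints in different components.
L—M (8): add — endpoints in different components.
E—I (11): skip — E and I already connected.
I—K (13): skip — I and K already connected.
G—H (16): add — endpoints in different components.
F—M (20): add — endpoints in different components.
The 3rd edge added is F—J.

F-J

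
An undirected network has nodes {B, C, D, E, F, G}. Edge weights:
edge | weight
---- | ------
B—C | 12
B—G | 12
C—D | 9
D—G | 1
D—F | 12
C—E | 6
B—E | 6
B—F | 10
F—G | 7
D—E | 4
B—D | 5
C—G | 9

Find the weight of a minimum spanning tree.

Sort edges by weight, then run Kruskal:
D—G (1): add — endpoints in different components.
D—E (4): add — endpoints in different components.
B—D (5): add — endpoints in different components.
B—E (6): skip — B and E already connected.
C—E (6): add — endpoints in different components.
F—G (7): add — endpoints in different components.
MST edges: D—G, D—E, B—D, C—E, F—G; total weight 1+4+5+6+7 = 23.

23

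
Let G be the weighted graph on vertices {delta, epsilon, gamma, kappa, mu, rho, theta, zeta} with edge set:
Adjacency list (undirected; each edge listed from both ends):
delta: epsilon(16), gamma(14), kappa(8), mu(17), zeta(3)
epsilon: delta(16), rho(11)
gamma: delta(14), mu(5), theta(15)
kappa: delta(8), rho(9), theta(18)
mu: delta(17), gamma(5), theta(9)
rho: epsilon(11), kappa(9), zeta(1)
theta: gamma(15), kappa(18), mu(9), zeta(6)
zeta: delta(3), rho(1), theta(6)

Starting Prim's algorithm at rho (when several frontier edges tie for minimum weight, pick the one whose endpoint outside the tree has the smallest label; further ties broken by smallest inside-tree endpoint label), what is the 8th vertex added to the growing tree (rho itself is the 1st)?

Grow the tree from rho using Prim:
Step 1: frontier [rho—zeta 1, kappa—rho 9, epsilon—rho 11] → take rho—zeta (1); add zeta.
Step 2: frontier [kappa—rho 9, epsilon—rho 11, delta—zeta 3, theta—zeta 6] → take delta—zeta (3); add delta.
Step 3: frontier [delta—kappa 8, delta—gamma 14, delta—epsilon 16, delta—mu 17, kappa—rho 9, epsilon—rho 11, theta—zeta 6] → take theta—zeta (6); add theta.
Step 4: frontier [delta—kappa 8, delta—gamma 14, delta—epsilon 16, delta—mu 17, kappa—rho 9, epsilon—rho 11, mu—theta 9, gamma—theta 15, kappa—theta 18] → take delta—kappa (8); add kappa.
Step 5: frontier [delta—gamma 14, delta—epsilon 16, delta—mu 17, epsilon—rho 11, mu—theta 9, gamma—theta 15] → take mu—theta (9); add mu.
Step 6: frontier [delta—gamma 14, delta—epsilon 16, gamma—mu 5, epsilon—rho 11, gamma—theta 15] → take gamma—mu (5); add gamma.
Step 7: frontier [delta—epsilon 16, epsilon—rho 11] → take epsilon—rho (11); add epsilon.
Vertex order: rho, zeta, delta, theta, kappa, mu, gamma, epsilon. The 8th vertex is epsilon.

epsilon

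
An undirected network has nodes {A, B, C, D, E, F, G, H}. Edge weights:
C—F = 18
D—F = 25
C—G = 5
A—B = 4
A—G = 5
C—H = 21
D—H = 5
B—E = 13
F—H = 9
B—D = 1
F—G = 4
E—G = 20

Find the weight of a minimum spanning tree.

37

Grow the tree from G using Prim:
Step 1: cheapest edge leaving the tree is F—G (4); add F.
Step 2: cheapest edge leaving the tree is A—G (5); add A.
Step 3: cheapest edge leaving the tree is A—B (4); add B.
Step 4: cheapest edge leaving the tree is B—D (1); add D.
Step 5: cheapest edge leaving the tree is C—G (5); add C.
Step 6: cheapest edge leaving the tree is D—H (5); add H.
Step 7: cheapest edge leaving the tree is B—E (13); add E.
MST edges: F—G, A—G, A—B, B—D, C—G, D—H, B—E; total weight 4+5+4+1+5+5+13 = 37.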